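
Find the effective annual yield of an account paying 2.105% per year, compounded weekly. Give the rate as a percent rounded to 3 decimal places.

One year is 52 periods at 0.000404808 each: (1 + 0.000404808)^52 ≈ 1.021269.
EAR = 1.021269 − 1 ≈ 2.12688%.

2.127%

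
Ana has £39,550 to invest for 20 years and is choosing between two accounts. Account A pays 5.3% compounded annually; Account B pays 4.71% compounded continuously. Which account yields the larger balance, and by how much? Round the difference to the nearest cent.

Account A, by £9,650.00

Account A growth factor: (1 + 0.053)^20 ≈ 2.80910144863; balance ≈ 111,099.9623.
Account B growth factor: e^(0.0471·20) = e^0.942 ≈ 2.56510650454; balance ≈ 101,449.9623.
Account A is larger by 9,650.0000.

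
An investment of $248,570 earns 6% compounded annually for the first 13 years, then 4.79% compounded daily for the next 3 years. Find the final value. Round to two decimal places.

After 13 years at 6%: 248,570 × 2.13292826015 ≈ 530,181.9776.
Then 3 years at 4.79%: 530,181.9776 × 1.15452681003 ≈ 612,109.3074.

$612,109.31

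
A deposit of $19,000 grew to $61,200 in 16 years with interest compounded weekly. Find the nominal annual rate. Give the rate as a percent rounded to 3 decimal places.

The 832-period growth factor is 61,200/19,000 = 3.22105.
r/52 = 3.22105^(1/832) − 1 ≈ 0.00140689, so r ≈ 52·0.00140689 = 7.31582%.

7.316%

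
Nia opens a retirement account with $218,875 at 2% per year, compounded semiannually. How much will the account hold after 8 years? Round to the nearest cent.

$256,648.15

Periodic rate = 2%/2 = 0.01; periods = 2·8 = 16.
A = 218,875·(1 + 0.01)^16 ≈ 218,875·1.17257864492 ≈ 256,648.1509.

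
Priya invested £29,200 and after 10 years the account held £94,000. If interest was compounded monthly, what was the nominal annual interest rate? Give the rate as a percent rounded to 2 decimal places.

11.75%

(1 + r/12)^120 = 94,000/29,200 = 3.21918.
1 + r/12 = 3.21918^(1/120) ≈ 1.00979, so r/12 ≈ 0.00979033.
r ≈ 12·0.00979033 = 11.74840%.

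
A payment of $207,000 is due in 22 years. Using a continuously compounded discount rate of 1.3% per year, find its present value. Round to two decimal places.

P = A·e^(−rt) = 207,000·e^(−0.286).
e^(−0.286) ≈ 0.751262615947, so P ≈ 155,511.3615.

$155,511.36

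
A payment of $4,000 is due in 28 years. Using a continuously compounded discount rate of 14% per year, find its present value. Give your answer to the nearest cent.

$79.36

P = A·e^(−rt) = 4,000·e^(−3.92).
e^(−3.92) ≈ 0.01984109474, so P ≈ 79.3644.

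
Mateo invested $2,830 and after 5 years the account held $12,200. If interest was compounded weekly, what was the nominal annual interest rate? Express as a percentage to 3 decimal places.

29.305%

(1 + r/52)^260 = 12,200/2,830 = 4.31095.
1 + r/52 = 4.31095^(1/260) ≈ 1.005636, so r/52 ≈ 0.00563566.
r ≈ 52·0.00563566 = 29.30545%.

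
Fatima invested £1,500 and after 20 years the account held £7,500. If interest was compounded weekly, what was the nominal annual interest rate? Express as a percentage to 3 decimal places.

(1 + r/52)^1040 = 7,500/1,500 = 5.
1 + r/52 = 5^(1/1040) ≈ 1.001549, so r/52 ≈ 0.00154873.
r ≈ 52·0.00154873 = 8.05342%.

8.053%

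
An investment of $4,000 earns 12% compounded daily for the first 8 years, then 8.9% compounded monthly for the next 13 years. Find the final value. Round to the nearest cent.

Phase 1: 4,000·(1 + 0.12/365)^2920 ≈ 10,445.1378.
Phase 2: 10,445.1378·(1 + 0.089/12)^156 ≈ 33,077.9581.

$33,077.96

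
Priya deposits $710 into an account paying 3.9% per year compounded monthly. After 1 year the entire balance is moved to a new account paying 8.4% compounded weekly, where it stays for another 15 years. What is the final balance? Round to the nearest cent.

$2,599.79

After 1 years at 3.9%: 710 × 1.039704733 ≈ 738.1904.
Then 15 years at 8.4%: 738.1904 × 3.521839373 ≈ 2,599.7879.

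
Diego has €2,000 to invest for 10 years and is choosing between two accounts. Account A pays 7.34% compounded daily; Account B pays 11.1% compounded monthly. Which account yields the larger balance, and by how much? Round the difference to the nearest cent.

Account B, by €1,871.34

Account A growth factor: (1 + 0.0734/365)^3650 ≈ 2.08324382; balance ≈ 4,166.4876.
Account B growth factor: (1 + 0.00925)^120 ≈ 3.018915588; balance ≈ 6,037.8312.
Account B is larger by 1,871.3435.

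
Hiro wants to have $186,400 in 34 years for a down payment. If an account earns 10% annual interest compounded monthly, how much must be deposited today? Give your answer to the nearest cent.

$6,309.04

Growth factor = (1 + 0.1/12)^408 ≈ 29.5449120623.
P = 186,400/29.5449120623 ≈ 6,309.0389.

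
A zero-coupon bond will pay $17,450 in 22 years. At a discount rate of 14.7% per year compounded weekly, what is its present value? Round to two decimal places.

Growth factor = (1 + 0.147/52)^1144 ≈ 25.265440202.
P = 17,450/25.265440202 ≈ 690.6668.

$690.67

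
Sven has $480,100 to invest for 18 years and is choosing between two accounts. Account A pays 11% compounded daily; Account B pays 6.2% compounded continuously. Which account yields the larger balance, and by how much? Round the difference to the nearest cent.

Account A, by $2,010,641.30

A: (1 + 0.11/365)^6570 ≈ 7.240582824401, so 480,100 × 7.240582824401 ≈ 3,476,203.8140.
B: e^(0.062·18) = e^1.116 ≈ 3.052619272654, so 480,100 × 3.052619272654 ≈ 1,465,562.5128.
Difference ≈ 2,010,641.3012 in favor of A.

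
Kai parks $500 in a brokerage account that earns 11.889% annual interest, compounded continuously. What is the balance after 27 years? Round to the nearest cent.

A = P·e^(rt) = 500·e^(0.11889·27) = 500·e^3.21003.
e^3.21003 ≈ 24.779829608, so A ≈ 12,389.9148.

$12,389.91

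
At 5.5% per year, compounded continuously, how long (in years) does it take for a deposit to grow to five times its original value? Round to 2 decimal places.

e^(0.055t) = 5, so 0.055t = ln 5 ≈ 1.6094.
t ≈ 1.6094/0.055 ≈ 29.2625.

29.26 years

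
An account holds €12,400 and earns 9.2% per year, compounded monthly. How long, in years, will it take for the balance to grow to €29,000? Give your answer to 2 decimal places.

9.27 years

(1 + 0.00766667)^(12t) = 29,000/12,400 = 2.3387.
12t·ln(1 + 0.00766667) = ln(2.3387); 12t = 0.8496/0.00763743 ≈ 111.2416.
t ≈ 9.2701 years.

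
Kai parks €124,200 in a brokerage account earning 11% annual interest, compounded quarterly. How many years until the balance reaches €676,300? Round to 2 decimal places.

15.62 years

We need (1 + 0.0275)^(4t) = 5.4452, so 4t = ln 5.4452 / ln 1.0275 ≈ 62.4706.
t ≈ 62.4706/4 = 15.6176 years.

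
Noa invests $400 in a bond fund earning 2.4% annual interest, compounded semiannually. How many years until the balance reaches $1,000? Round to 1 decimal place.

We need (1 + 0.012)^(2t) = 2.5, so 2t = ln 2.5 / ln 1.012 ≈ 76.8148.
t ≈ 76.8148/2 = 38.4074 years.

38.4 years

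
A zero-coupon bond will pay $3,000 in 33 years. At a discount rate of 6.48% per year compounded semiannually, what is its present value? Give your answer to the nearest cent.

Growth factor = (1 + 0.0324)^66 ≈ 8.202905862.
P = 3,000/8.202905862 ≈ 365.7241.

$365.72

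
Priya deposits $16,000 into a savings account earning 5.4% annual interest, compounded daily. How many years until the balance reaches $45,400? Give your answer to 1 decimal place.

We need (1 + 0.000147945)^(365t) = 2.8375, so 365t = ln 2.8375 / ln 1.000148 ≈ 7049.9110.
t ≈ 7049.9110/365 = 19.3148 years.

19.3 years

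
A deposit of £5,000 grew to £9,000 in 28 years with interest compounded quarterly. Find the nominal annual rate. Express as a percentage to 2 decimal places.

(1 + r/4)^112 = 9,000/5,000 = 1.8.
1 + r/4 = 1.8^(1/112) ≈ 1.005262, so r/4 ≈ 0.00526189.
r ≈ 4·0.00526189 = 2.10476%.

2.10%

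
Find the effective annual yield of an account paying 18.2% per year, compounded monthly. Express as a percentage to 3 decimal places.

19.798%

EAR = (1 + 18.2%/12)^12 − 1 = (1 + 0.0151667)^12 − 1.
(1 + 0.0151667)^12 ≈ 1.197976, so EAR ≈ 19.79762%.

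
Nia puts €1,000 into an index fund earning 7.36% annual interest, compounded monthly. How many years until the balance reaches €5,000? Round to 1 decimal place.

21.9 years

(1 + 0.00613333)^(12t) = 5,000/1,000 = 5.
12t·ln(1 + 0.00613333) = ln(5); 12t = 1.6094/0.0061146 ≈ 263.2123.
t ≈ 21.9344 years.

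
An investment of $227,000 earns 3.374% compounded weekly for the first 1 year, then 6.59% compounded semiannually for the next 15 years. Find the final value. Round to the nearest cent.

Phase 1: 227,000·(1 + 0.03374/52)^52 ≈ 234,787.0836.
Phase 2: 234,787.0836·(1 + 0.03295)^30 ≈ 620,945.0948.

$620,945.09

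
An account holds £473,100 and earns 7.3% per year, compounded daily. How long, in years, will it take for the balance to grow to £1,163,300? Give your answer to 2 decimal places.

12.33 years

We need (1 + 0.0002)^(365t) = 2.4589, so 365t = ln 2.4589 / ln 1.0002 ≈ 4498.9963.
t ≈ 4498.9963/365 = 12.3260 years.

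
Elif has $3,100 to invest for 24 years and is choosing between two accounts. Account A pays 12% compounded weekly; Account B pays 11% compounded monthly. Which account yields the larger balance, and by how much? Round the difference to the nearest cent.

Account A, by $12,119.70

Account A growth factor: (1 + 0.12/52)^1248 ≈ 17.755263846; balance ≈ 55,041.3179.
Account B growth factor: (1 + 0.11/12)^288 ≈ 13.845682342; balance ≈ 42,921.6153.
Account A is larger by 12,119.7027.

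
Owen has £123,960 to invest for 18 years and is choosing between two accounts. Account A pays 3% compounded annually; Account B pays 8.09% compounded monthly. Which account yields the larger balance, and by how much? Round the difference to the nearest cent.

Account B, by £318,116.57

A: (1 + 0.03)^18 ≈ 1.70243306124, so 123,960 × 1.70243306124 ≈ 211,033.6023.
B: (1 + 0.0809/12)^216 ≈ 4.2687171251, so 123,960 × 4.2687171251 ≈ 529,150.1748.
Difference ≈ 318,116.5726 in favor of B.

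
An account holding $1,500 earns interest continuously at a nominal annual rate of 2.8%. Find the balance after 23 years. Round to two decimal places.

A = P·e^(rt) = 1,500·e^(0.028·23) = 1,500·e^0.644.
e^0.644 ≈ 1.904081995, so A ≈ 2,856.1230.

$2,856.12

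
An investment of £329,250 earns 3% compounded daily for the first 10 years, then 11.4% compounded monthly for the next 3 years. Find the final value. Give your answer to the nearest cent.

After 10 years at 3%: 329,250 × 1.3498421665 ≈ 444,435.5333.
Then 3 years at 11.4%: 444,435.5333 × 1.4054896055 ≈ 624,649.5224.

£624,649.52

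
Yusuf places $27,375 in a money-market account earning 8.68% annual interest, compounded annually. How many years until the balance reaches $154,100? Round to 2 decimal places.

(1 + 0.0868)^t = 154,100/27,375 = 5.6292.
t·ln(1 + 0.0868) = ln(5.6292); t = 1.728/0.0832376 ≈ 20.7595.

20.76 years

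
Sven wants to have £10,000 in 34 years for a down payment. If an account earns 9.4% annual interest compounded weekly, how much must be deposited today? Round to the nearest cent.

Periodic rate = 9.4%/52 = 0.00180769; 1768 periods.
P = 10,000/(1 + 0.094/52)^1768 ≈ 10,000/24.3641986 ≈ 410.4383.

£410.44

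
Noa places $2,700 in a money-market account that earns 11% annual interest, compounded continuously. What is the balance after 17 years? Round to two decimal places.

A = P·e^(rt) = 2,700·e^(0.11·17) = 2,700·e^1.87.
e^1.87 ≈ 6.4882963993, so A ≈ 17,518.4003.

$17,518.40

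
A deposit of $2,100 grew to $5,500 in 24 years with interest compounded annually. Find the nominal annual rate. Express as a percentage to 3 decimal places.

The 24-period growth factor is 5,500/2,100 = 2.61905.
r = 2.61905^(1/24) − 1 ≈ 0.0409327, i.e. 4.09327%.

4.093%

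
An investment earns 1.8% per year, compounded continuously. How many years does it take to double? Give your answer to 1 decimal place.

e^(0.018t) = 2, so 0.018t = ln 2 ≈ 0.69315.
t ≈ 0.69315/0.018 ≈ 38.5082.

38.5 years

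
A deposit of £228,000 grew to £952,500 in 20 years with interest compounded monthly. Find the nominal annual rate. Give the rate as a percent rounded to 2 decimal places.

7.17%

(1 + r/12)^240 = 952,500/228,000 = 4.17763.
1 + r/12 = 4.17763^(1/240) ≈ 1.005975, so r/12 ≈ 0.00597505.
r ≈ 12·0.00597505 = 7.17006%.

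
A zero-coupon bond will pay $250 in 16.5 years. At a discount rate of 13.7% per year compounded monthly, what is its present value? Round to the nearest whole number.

$26

Growth factor = (1 + 0.137/12)^198 ≈ 9.4658794.
P = 250/9.4658794 ≈ 26.4106.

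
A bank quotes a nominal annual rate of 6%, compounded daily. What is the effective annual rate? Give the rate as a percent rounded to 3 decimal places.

6.183%

EAR = (1 + 6%/365)^365 − 1 = (1 + 0.000164384)^365 − 1.
(1 + 0.000164384)^365 ≈ 1.061831, so EAR ≈ 6.18313%.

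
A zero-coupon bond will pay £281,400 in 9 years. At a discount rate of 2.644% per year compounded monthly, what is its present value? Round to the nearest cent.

£221,867.18

Periodic rate = 2.644%/12 = 0.00220333; 108 periods.
P = 281,400/(1 + 0.02644/12)^108 ≈ 281,400/1.26832639454 ≈ 221,867.1796.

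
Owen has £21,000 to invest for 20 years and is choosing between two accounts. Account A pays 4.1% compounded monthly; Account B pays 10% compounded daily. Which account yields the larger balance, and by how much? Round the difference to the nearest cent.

A: (1 + 0.041/12)^240 ≈ 2.2673286884, so 21,000 × 2.2673286884 ≈ 47,613.9025.
B: (1 + 0.1/365)^7300 ≈ 7.38703234686, so 21,000 × 7.38703234686 ≈ 155,127.6793.
Difference ≈ 107,513.7768 in favor of B.

Account B, by £107,513.78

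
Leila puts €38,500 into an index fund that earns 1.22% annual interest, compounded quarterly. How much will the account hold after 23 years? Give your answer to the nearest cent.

€50,949.31

Growth factor = (1 + 0.00305)^92 ≈ 1.3233586715.
A ≈ 38,500 × 1.3233586715 ≈ 50,949.3089.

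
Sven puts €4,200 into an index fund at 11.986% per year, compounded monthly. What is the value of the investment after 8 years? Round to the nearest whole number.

€10,905

Periodic rate = 11.986%/12 = 0.00998833; periods = 12·8 = 96.
A = 4,200·(1 + 0.11986/12)^96 ≈ 4,200·2.5963921444 ≈ 10,904.8470.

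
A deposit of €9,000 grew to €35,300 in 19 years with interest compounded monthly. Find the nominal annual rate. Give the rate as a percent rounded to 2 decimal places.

(1 + r/12)^228 = 35,300/9,000 = 3.92222.
1 + r/12 = 3.92222^(1/228) ≈ 1.006012, so r/12 ≈ 0.00601212.
r ≈ 12·0.00601212 = 7.21454%.

7.21%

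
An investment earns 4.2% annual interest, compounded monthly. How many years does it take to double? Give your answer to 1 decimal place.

16.5 years

(1 + 0.0035)^(12t) = 2.
12t = ln 2 / ln(1 + 0.0035) ≈ 0.69315/0.00349389 ≈ 198.3884.
t ≈ 16.5324.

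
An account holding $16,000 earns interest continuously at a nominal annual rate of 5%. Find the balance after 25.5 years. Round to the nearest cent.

$57,259.22

A = P·e^(rt) = 16,000·e^(0.05·25.5) = 16,000·e^1.275.
e^1.275 ≈ 3.5787014101, so A ≈ 57,259.2226.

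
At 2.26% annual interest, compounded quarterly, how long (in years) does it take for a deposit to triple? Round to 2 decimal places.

(1 + 0.00565)^(4t) = 3.
4t = ln 3 / ln(1 + 0.00565) ≈ 1.0986/0.0056341 ≈ 194.9934.
t ≈ 48.7484.

48.75 years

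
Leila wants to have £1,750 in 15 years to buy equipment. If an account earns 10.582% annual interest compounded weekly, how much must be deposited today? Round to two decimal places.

Growth factor = (1 + 0.002035)^780 ≈ 4.882645141.
P = 1,750/4.882645141 ≈ 358.4123.

£358.41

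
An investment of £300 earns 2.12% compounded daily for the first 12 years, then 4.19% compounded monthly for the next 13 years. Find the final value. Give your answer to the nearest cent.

Phase 1: 300·(1 + 0.0212/365)^4380 ≈ 386.9034.
Phase 2: 386.9034·(1 + 0.0419/12)^156 ≈ 666.4242.

£666.42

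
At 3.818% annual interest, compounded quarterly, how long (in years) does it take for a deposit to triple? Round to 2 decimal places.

(1 + 0.009545)^(4t) = 3.
4t = ln 3 / ln(1 + 0.009545) ≈ 1.0986/0.00949973 ≈ 115.6466.
t ≈ 28.9117.

28.91 years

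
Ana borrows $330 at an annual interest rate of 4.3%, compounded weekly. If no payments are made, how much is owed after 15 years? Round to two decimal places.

Growth factor = (1 + 0.043/52)^780 ≈ 1.90547908.
A ≈ 330 × 1.90547908 ≈ 628.8081.

$628.81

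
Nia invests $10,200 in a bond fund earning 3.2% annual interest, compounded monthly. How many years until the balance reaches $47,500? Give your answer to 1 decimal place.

48.1 years

(1 + 0.00266667)^(12t) = 47,500/10,200 = 4.6569.
12t·ln(1 + 0.00266667) = ln(4.6569); 12t = 1.5383/0.00266312 ≈ 577.6471.
t ≈ 48.1373 years.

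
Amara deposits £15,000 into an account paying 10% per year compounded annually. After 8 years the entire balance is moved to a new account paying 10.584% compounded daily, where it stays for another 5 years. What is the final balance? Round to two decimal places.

£54,579.31

Phase 1: 15,000·(1 + 0.1)^8 ≈ 32,153.8322.
Phase 2: 32,153.8322·(1 + 0.10584/365)^1825 ≈ 54,579.3130.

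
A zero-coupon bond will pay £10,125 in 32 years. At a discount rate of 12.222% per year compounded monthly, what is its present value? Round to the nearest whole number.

£207

Growth factor = (1 + 0.010185)^384 ≈ 48.972417935.
P = 10,125/48.972417935 ≈ 206.7490.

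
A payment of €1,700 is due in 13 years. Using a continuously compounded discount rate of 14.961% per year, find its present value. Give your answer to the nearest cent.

P = A·e^(−rt) = 1,700·e^(−1.94493).
e^(−1.94493) ≈ 0.1429972328, so P ≈ 243.0953.

€243.10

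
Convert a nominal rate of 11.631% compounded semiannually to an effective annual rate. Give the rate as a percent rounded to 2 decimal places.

11.97%

EAR = (1 + 11.631%/2)^2 − 1 = (1 + 0.058155)^2 − 1.
(1 + 0.058155)^2 ≈ 1.119692, so EAR ≈ 11.96920%.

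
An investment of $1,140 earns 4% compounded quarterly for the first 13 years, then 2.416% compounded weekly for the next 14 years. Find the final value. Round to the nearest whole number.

After 13 years at 4%: 1,140 × 1.677688921 ≈ 1,912.5654.
Then 14 years at 2.416%: 1,912.5654 × 1.402366895 ≈ 2,682.1184.

$2,682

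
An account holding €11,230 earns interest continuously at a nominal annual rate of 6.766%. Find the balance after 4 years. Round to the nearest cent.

A = P·e^(rt) = 11,230·e^(0.06766·4) = 11,230·e^0.27064.
e^0.27064 ≈ 1.3108030963, so A ≈ 14,720.3188.

€14,720.32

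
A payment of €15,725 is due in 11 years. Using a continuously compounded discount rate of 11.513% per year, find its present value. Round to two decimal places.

€4,431.87

P = A·e^(−rt) = 15,725·e^(−1.26643).
e^(−1.26643) ≈ 0.28183598239, so P ≈ 4,431.8708.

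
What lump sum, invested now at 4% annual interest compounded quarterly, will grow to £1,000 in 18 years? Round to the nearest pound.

Periodic rate = 4%/4 = 0.01; 72 periods.
P = 1,000/(1 + 0.01)^72 ≈ 1,000/2.04709931 ≈ 488.4961.

£488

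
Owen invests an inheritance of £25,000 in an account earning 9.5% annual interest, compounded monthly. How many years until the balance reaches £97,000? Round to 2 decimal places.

14.33 years

(1 + 0.00791667)^(12t) = 97,000/25,000 = 3.88.
12t·ln(1 + 0.00791667) = ln(3.88); 12t = 1.3558/0.00788549 ≈ 171.9404.
t ≈ 14.3284 years.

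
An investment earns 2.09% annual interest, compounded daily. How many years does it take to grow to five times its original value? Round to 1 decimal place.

(1 + 0.0000572603)^(365t) = 5.
365t = ln 5 / ln(1 + 0.0000572603) ≈ 1.6094/5.72586e-05 ≈ 28108.2132.
t ≈ 77.0088.

77.0 years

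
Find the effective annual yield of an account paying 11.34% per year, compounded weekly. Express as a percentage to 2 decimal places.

11.99%

EAR = (1 + 11.34%/52)^52 − 1 = (1 + 0.00218077)^52 − 1.
(1 + 0.00218077)^52 ≈ 1.119942, so EAR ≈ 11.99416%.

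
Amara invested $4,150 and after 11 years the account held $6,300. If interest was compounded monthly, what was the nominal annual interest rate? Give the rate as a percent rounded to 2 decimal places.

The 132-period growth factor is 6,300/4,150 = 1.51807.
r/12 = 1.51807^(1/132) − 1 ≈ 0.00316744, so r ≈ 12·0.00316744 = 3.80093%.

3.80%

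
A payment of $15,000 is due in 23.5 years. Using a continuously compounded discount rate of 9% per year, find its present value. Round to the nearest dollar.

P = A·e^(−rt) = 15,000·e^(−2.115).
e^(−2.115) ≈ 0.12063328955, so P ≈ 1,809.4993.

$1,809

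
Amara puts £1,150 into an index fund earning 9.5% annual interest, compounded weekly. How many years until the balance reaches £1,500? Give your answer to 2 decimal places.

We need (1 + 0.00182692)^(52t) = 1.3043, so 52t = ln 1.3043 / ln 1.001827 ≈ 145.5703.
t ≈ 145.5703/52 = 2.7994 years.

2.80 years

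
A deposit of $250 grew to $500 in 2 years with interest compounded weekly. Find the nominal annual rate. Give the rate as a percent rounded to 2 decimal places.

34.77%

The 104-period growth factor is 500/250 = 2.
r/52 = 2^(1/104) − 1 ≈ 0.00668714, so r ≈ 52·0.00668714 = 34.77311%.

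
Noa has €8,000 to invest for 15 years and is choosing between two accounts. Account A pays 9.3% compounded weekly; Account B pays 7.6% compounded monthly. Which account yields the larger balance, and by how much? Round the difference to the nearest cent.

Account A growth factor: (1 + 0.093/52)^780 ≈ 4.0299502599; balance ≈ 32,239.6021.
Account B growth factor: (1 + 0.076/12)^180 ≈ 3.1155483442; balance ≈ 24,924.3868.
Account A is larger by 7,315.2153.

Account A, by €7,315.22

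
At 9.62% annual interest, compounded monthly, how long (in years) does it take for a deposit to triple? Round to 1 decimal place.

11.5 years

(1 + 0.00801667)^(12t) = 3.
12t = ln 3 / ln(1 + 0.00801667) ≈ 1.0986/0.0079847 ≈ 137.5896.
t ≈ 11.4658.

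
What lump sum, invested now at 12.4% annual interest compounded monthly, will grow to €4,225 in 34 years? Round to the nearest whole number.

€64

Growth factor = (1 + 0.124/12)^408 ≈ 66.31169245.
P = 4,225/66.31169245 ≈ 63.7143.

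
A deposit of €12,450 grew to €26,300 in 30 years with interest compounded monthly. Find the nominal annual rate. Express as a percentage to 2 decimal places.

2.50%

(1 + r/12)^360 = 26,300/12,450 = 2.11245.
1 + r/12 = 2.11245^(1/360) ≈ 1.00208, so r/12 ≈ 0.00207952.
r ≈ 12·0.00207952 = 2.49542%.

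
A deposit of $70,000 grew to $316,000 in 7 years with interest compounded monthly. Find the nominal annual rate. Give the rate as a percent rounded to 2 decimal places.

21.73%

The 84-period growth factor is 316,000/70,000 = 4.51429.
r/12 = 4.51429^(1/84) − 1 ≈ 0.0181054, so r ≈ 12·0.0181054 = 21.72644%.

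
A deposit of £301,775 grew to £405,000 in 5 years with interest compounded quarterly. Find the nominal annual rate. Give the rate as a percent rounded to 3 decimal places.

5.928%

(1 + r/4)^20 = 405,000/301,775 = 1.34206.
1 + r/4 = 1.34206^(1/20) ≈ 1.014819, so r/4 ≈ 0.014819.
r ≈ 4·0.014819 = 5.92760%.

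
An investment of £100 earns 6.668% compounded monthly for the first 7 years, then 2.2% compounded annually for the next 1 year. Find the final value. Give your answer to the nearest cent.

£162.78

Phase 1: 100·(1 + 0.06668/12)^84 ≈ 159.2759.
Phase 2: 159.2759·(1 + 0.022)^1 ≈ 162.7800.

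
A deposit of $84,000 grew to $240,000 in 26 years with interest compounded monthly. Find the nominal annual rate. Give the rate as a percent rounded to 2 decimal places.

(1 + r/12)^312 = 240,000/84,000 = 2.85714.
1 + r/12 = 2.85714^(1/312) ≈ 1.00337, so r/12 ≈ 0.00337048.
r ≈ 12·0.00337048 = 4.04458%.

4.04%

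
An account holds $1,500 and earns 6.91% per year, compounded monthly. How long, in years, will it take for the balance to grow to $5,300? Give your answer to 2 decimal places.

(1 + 0.00575833)^(12t) = 5,300/1,500 = 3.5333.
12t·ln(1 + 0.00575833) = ln(3.5333); 12t = 1.2622/0.00574182 ≈ 219.8331.
t ≈ 18.3194 years.

18.32 years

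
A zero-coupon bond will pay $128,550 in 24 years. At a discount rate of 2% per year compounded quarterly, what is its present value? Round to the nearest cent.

$79,639.80

Periodic rate = 2%/4 = 0.005; 96 periods.
P = 128,550/(1 + 0.005)^96 ≈ 128,550/1.61414270846 ≈ 79,639.7985.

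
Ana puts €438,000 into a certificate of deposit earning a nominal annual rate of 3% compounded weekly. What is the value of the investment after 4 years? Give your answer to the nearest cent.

€493,826.53

Periodic rate = 3%/52 = 0.000576923; periods = 52·4 = 208.
A = 438,000·(1 + 0.03/52)^208 ≈ 438,000·1.12745783852 ≈ 493,826.5333.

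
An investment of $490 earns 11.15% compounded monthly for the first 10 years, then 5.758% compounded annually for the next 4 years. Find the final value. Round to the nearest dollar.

After 10 years at 11.15%: 490 × 3.03390862 ≈ 1,486.6152.
Then 4 years at 5.758%: 1,486.6152 × 1.250987347 ≈ 1,859.7368.

$1,860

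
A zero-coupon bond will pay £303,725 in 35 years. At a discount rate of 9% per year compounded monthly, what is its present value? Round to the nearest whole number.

Growth factor = (1 + 0.0075)^420 ≈ 23.0633835518.
P = 303,725/23.0633835518 ≈ 13,169.1432.

£13,169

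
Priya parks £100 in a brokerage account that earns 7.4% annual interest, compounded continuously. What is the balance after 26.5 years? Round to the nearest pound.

A = P·e^(rt) = 100·e^(0.074·26.5) = 100·e^1.961.
e^1.961 ≈ 7.10642994, so A ≈ 710.6430.

£711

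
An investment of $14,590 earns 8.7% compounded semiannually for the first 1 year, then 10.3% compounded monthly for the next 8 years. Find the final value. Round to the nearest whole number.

$36,089

Phase 1: 14,590·(1 + 0.0435)^2 ≈ 15,886.9379.
Phase 2: 15,886.9379·(1 + 0.103/12)^96 ≈ 36,088.7445.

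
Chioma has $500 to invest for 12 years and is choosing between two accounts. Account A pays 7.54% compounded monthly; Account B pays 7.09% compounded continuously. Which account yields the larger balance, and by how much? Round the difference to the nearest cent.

Account A growth factor: (1 + 0.0754/12)^144 ≈ 2.46445151; balance ≈ 1,232.2258.
Account B growth factor: e^(0.0709·12) = e^0.8508 ≈ 2.341519318; balance ≈ 1,170.7597.
Account A is larger by 61.4661.

Account A, by $61.47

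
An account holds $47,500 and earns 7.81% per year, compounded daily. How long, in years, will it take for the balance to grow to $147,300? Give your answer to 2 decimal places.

14.49 years

(1 + 0.000213973)^(365t) = 147,300/47,500 = 3.1011.
365t·ln(1 + 0.000213973) = ln(3.1011); 365t = 1.1317/0.00021395 ≈ 5289.7552.
t ≈ 14.4925 years.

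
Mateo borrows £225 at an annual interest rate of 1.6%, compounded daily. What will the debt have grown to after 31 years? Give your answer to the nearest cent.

Growth factor = (1 + 0.016/365)^11315 ≈ 1.64212171.
A ≈ 225 × 1.64212171 ≈ 369.4774.

£369.48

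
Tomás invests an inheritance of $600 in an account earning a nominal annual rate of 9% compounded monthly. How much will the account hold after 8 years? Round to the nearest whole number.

$1,229

Growth factor = (1 + 0.0075)^96 ≈ 2.048921228.
A ≈ 600 × 2.048921228 ≈ 1,229.3527.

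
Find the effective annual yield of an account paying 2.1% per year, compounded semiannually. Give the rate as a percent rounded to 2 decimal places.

One year is 2 periods at 0.0105 each: (1 + 0.0105)^2 ≈ 1.02111.
EAR = 1.02111 − 1 ≈ 2.11102%.

2.11%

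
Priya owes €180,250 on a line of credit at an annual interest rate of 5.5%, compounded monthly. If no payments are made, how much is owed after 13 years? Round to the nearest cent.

€367,863.23

Periodic rate = 5.5%/12 = 0.00458333; periods = 12·13 = 156.
A = 180,250·(1 + 0.055/12)^156 ≈ 180,250·2.04085012265 ≈ 367,863.2346.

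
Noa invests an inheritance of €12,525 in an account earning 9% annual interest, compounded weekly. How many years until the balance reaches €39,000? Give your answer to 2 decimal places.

12.63 years

(1 + 0.00173077)^(52t) = 39,000/12,525 = 3.1138.
52t·ln(1 + 0.00173077) = ln(3.1138); 52t = 1.1358/0.00172927 ≈ 656.8280.
t ≈ 12.6313 years.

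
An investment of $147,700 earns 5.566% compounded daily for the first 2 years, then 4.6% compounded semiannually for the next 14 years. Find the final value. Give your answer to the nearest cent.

$312,061.52

After 2 years at 5.566%: 147,700 × 1.11774304422 ≈ 165,090.6476.
Then 14 years at 4.6%: 165,090.6476 × 1.89024345916 ≈ 312,061.5169.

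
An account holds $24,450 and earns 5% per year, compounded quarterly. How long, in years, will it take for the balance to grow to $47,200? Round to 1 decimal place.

(1 + 0.0125)^(4t) = 47,200/24,450 = 1.9305.
4t·ln(1 + 0.0125) = ln(1.9305); 4t = 0.65776/0.0124225 ≈ 52.9493.
t ≈ 13.2373 years.

13.2 years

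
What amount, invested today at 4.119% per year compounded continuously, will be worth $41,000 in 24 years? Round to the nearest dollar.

$15,257

P = A·e^(−rt) = 41,000·e^(−0.98856).
e^(−0.98856) ≈ 0.37211214689, so P ≈ 15,256.5980.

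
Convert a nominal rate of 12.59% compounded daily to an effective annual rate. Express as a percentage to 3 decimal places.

EAR = (1 + 12.59%/365)^365 − 1 = (1 + 0.000344932)^365 − 1.
(1 + 0.000344932)^365 ≈ 1.134144, so EAR ≈ 13.41441%.

13.414%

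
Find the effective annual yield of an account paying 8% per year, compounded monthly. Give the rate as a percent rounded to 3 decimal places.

One year is 12 periods at 0.00666667 each: (1 + 0.00666667)^12 ≈ 1.083.
EAR = 1.083 − 1 ≈ 8.29995%.

8.300%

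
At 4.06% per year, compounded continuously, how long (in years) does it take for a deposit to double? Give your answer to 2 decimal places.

e^(0.0406t) = 2, so 0.0406t = ln 2 ≈ 0.69315.
t ≈ 0.69315/0.0406 ≈ 17.0726.

17.07 years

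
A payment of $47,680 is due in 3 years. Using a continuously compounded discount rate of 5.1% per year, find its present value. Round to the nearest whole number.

$40,916

P = A·e^(−rt) = 47,680·e^(−0.153).
e^(−0.153) ≈ 0.85812972181, so P ≈ 40,915.6251.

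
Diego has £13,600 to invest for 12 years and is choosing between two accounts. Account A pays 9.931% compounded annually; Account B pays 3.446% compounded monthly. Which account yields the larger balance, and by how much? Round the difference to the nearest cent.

Account A, by £21,809.65

Account A growth factor: (1 + 0.09931)^12 ≈ 3.1148859024; balance ≈ 42,362.4483.
Account B growth factor: (1 + 0.03446/12)^144 ≈ 1.5112352888; balance ≈ 20,552.7999.
Account A is larger by 21,809.6483.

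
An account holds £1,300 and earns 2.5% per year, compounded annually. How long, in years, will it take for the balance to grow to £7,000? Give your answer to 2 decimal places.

68.18 years

We need (1 + 0.025)^t = 5.3846, so t = ln 5.3846 / ln 1.025 ≈ 68.1801.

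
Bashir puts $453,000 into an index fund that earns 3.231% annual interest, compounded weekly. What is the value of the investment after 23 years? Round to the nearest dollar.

Growth factor = (1 + 0.03231/52)^1196 ≈ 2.10202092058.
A ≈ 453,000 × 2.10202092058 ≈ 952,215.4770.

$952,215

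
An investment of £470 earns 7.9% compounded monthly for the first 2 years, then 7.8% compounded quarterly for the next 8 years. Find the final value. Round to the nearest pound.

£1,021

After 2 years at 7.9%: 470 × 1.170559908 ≈ 550.1632.
Then 8 years at 7.8%: 550.1632 × 1.855202683 ≈ 1,020.6642.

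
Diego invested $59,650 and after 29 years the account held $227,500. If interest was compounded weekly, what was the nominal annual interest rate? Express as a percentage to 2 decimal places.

4.62%

The 1508-period growth factor is 227,500/59,650 = 3.81391.
r/52 = 3.81391^(1/1508) − 1 ≈ 0.000888097, so r ≈ 52·0.000888097 = 4.61810%.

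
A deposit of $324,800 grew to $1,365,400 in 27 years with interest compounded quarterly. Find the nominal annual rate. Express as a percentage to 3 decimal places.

(1 + r/4)^108 = 1,365,400/324,800 = 4.20382.
1 + r/4 = 4.20382^(1/108) ≈ 1.013385, so r/4 ≈ 0.013385.
r ≈ 4·0.013385 = 5.35401%.

5.354%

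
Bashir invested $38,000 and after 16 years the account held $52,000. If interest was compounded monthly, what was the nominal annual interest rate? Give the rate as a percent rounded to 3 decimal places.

The 192-period growth factor is 52,000/38,000 = 1.36842.
r/12 = 1.36842^(1/192) − 1 ≈ 0.00163497, so r ≈ 12·0.00163497 = 1.96196%.

1.962%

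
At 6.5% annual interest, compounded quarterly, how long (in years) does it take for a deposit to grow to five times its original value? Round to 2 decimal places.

(1 + 0.01625)^(4t) = 5.
4t = ln 5 / ln(1 + 0.01625) ≈ 1.6094/0.0161194 ≈ 99.8449.
t ≈ 24.9612.

24.96 years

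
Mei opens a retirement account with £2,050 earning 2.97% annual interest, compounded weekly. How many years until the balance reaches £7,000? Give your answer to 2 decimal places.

41.36 years

(1 + 0.000571154)^(52t) = 7,000/2,050 = 3.4146.
52t·ln(1 + 0.000571154) = ln(3.4146); 52t = 1.2281/0.000570991 ≈ 2150.7708.
t ≈ 41.3610 years.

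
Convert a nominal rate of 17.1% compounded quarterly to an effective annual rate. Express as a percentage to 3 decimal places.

EAR = (1 + 17.1%/4)^4 − 1 = (1 + 0.04275)^4 − 1.
(1 + 0.04275)^4 ≈ 1.182281, so EAR ≈ 18.22812%.

18.228%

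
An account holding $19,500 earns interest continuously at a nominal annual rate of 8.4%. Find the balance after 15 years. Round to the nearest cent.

$68,745.72

A = P·e^(rt) = 19,500·e^(0.084·15) = 19,500·e^1.26.
e^1.26 ≈ 3.5254214874, so A ≈ 68,745.7190.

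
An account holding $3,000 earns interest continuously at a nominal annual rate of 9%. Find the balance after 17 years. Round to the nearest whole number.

$13,855

A = P·e^(rt) = 3,000·e^(0.09·17) = 3,000·e^1.53.
e^1.53 ≈ 4.6181768223, so A ≈ 13,854.5305.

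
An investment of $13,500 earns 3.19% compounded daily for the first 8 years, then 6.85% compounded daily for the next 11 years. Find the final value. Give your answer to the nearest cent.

$37,014.43

Phase 1: 13,500·(1 + 0.0319/365)^2920 ≈ 17,424.5222.
Phase 2: 17,424.5222·(1 + 0.0685/365)^4015 ≈ 37,014.4300.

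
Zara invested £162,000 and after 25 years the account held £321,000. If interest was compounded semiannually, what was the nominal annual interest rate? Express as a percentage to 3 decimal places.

The 50-period growth factor is 321,000/162,000 = 1.98148.
r/2 = 1.98148^(1/50) − 1 ≈ 0.0137709, so r ≈ 2·0.0137709 = 2.75417%.

2.754%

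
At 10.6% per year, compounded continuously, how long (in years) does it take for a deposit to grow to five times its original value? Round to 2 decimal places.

15.18 years

e^(0.106t) = 5, so 0.106t = ln 5 ≈ 1.6094.
t ≈ 1.6094/0.106 ≈ 15.1834.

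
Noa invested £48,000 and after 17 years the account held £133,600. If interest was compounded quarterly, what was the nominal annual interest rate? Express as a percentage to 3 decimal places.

6.067%

(1 + r/4)^68 = 133,600/48,000 = 2.78333.
1 + r/4 = 2.78333^(1/68) ≈ 1.015168, so r/4 ≈ 0.0151675.
r ≈ 4·0.0151675 = 6.06702%.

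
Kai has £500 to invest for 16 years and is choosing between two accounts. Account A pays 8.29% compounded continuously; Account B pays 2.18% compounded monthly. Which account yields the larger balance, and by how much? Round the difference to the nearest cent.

A: e^(0.0829·16) = e^1.3264 ≈ 3.767456103, so 500 × 3.767456103 ≈ 1,883.7281.
B: (1 + 0.0218/12)^192 ≈ 1.41691724, so 500 × 1.41691724 ≈ 708.4586.
Difference ≈ 1,175.2694 in favor of A.

Account A, by £1,175.27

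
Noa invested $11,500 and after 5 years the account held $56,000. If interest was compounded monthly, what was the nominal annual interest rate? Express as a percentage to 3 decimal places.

(1 + r/12)^60 = 56,000/11,500 = 4.86957.
1 + r/12 = 4.86957^(1/60) ≈ 1.026735, so r/12 ≈ 0.0267345.
r ≈ 12·0.0267345 = 32.08144%.

32.081%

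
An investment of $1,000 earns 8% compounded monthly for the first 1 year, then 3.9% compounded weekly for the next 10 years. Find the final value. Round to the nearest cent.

After 1 years at 8%: 1,000 × 1.082999507 ≈ 1,082.9995.
Then 10 years at 3.9%: 1,082.9995 × 1.476764909 ≈ 1,599.3357.

$1,599.34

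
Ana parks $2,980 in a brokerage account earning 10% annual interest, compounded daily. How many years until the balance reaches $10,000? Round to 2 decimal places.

We need (1 + 0.000273973)^(365t) = 3.3557, so 365t = ln 3.3557 / ln 1.000274 ≈ 4419.5208.
t ≈ 4419.5208/365 = 12.1083 years.

12.11 years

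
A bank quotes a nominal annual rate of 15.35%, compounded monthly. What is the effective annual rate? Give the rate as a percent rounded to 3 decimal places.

16.477%

One year is 12 periods at 0.0127917 each: (1 + 0.0127917)^12 ≈ 1.164773.
EAR = 1.164773 − 1 ≈ 16.47734%.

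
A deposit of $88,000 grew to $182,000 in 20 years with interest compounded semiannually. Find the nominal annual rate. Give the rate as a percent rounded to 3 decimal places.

The 40-period growth factor is 182,000/88,000 = 2.06818.
r/2 = 2.06818^(1/40) − 1 ≈ 0.0183328, so r ≈ 2·0.0183328 = 3.66655%.

3.667%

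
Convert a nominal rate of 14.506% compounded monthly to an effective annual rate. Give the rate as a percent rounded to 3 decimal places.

15.510%

One year is 12 periods at 0.0120883 each: (1 + 0.0120883)^12 ≈ 1.155104.
EAR = 1.155104 − 1 ≈ 15.51038%.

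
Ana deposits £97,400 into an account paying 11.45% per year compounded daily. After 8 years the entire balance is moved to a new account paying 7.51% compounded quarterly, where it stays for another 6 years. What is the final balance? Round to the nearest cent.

After 8 years at 11.45%: 97,400 × 2.4989142963 ≈ 243,394.2525.
Then 6 years at 7.51%: 243,394.2525 × 1.5627111095 ≈ 380,354.9023.

£380,354.90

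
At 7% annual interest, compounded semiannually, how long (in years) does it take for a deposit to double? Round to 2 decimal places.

(1 + 0.035)^(2t) = 2.
2t = ln 2 / ln(1 + 0.035) ≈ 0.69315/0.0344014 ≈ 20.1488.
t ≈ 10.0744.

10.07 years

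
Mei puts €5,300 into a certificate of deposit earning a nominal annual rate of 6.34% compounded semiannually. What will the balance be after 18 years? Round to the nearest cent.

€16,300.44

Periodic rate = 6.34%/2 = 0.0317; periods = 2·18 = 36.
A = 5,300·(1 + 0.0317)^36 ≈ 5,300·3.0755550114 ≈ 16,300.4416.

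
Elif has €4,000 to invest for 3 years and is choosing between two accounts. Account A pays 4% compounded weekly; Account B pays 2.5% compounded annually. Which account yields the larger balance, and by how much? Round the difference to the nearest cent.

A: (1 + 0.04/52)^156 ≈ 1.127444841, so 4,000 × 1.127444841 ≈ 4,509.7794.
B: (1 + 0.025)^3 ≈ 1.076890625, so 4,000 × 1.076890625 ≈ 4,307.5625.
Difference ≈ 202.2169 in favor of A.

Account A, by €202.22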